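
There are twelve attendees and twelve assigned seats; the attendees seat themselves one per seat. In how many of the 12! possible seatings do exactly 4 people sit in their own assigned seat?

7342335

Pick the 4 fixed positions: C(12,4) = 495 ways.
The remaining 8 must be deranged: !8 = 14833.
Total: 495 × 14833 = 7342335.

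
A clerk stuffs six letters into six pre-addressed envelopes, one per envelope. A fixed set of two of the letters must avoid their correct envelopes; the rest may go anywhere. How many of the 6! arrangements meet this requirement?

Let A_j be the event that the j-th constrained one is fixed. By inclusion-exclusion over the 2 events:
Σ_{j=0}^{2} (-1)^j C(2,j)(6-j)!
= C(2,0)·6! - C(2,1)·5! + C(2,2)·4!
= 720 - 240 + 24
= 504

504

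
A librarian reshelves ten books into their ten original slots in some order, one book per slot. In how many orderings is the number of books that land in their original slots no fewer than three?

291394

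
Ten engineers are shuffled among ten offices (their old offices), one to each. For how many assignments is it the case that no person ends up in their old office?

1334961

The number of derangements of 10 is !10 = Σ_{k=0}^{10} (-1)^k·10!/k!
= 10! - 10!/1! + 10!/2! - 10!/3! + 10!/4! - 10!/5! + 10!/6! - 10!/7! + 10!/8! - 10!/9! + 10!/10!
= 3628800 - 3628800 + 1814400 - 604800 + 151200 - 30240 + 5040 - 720 + 90 - 10 + 1
= 1334961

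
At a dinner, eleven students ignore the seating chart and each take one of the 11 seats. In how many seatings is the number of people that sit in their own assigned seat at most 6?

39913444

Sum C(11,i)·!(11-i) for i = 0..6:
  i=0: C(11,0)·!11 = 1·14684570 = 14684570
  i=1: C(11,1)·!10 = 11·1334961 = 14684571
  i=2: C(11,2)·!9 = 55·133496 = 7342280
  i=3: C(11,3)·!8 = 165·14833 = 2447445
  i=4: C(11,4)·!7 = 330·1854 = 611820
  i=5: C(11,5)·!6 = 462·265 = 122430
  i=6: C(11,6)·!5 = 462·44 = 20328
Total = 39913444.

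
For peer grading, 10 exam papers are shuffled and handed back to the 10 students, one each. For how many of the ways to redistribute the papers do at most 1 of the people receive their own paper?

2669921

Sum C(10,i)·!(10-i) for i = 0..1:
  i=0: C(10,0)·!10 = 1·1334961 = 1334961
  i=1: C(10,1)·!9 = 10·133496 = 1334960
Total = 2669921.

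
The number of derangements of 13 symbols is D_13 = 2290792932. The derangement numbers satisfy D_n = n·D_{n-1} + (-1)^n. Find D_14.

D_14 = 14·2290792932 + 1 = 32071101049.

32071101049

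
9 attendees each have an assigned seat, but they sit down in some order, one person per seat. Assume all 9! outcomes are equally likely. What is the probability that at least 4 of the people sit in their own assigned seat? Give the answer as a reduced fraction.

6883/362880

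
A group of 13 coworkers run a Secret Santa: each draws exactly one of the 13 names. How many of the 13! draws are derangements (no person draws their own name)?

2290792932

By inclusion-exclusion, !13 = Σ (-1)^k · 13!/k! for k=0..13
= 13! - 13!/1! + 13!/2! - 13!/3! + 13!/4! - 13!/5! + 13!/6! - 13!/7! + 13!/8! - 13!/9! + 13!/10! - 13!/11! + 13!/12! - 13!/13!
= 6227020800 - 6227020800 + 3113510400 - 1037836800 + 259459200 - 51891840 + 8648640 - 1235520 + 154440 - 17160 + 1716 - 156 + 13 - 1
= 2290792932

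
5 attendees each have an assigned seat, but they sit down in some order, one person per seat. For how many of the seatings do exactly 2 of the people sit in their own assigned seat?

Pick the 2 fixed positions: C(5,2) = 10 ways.
The remaining 3 must be deranged: !3 = 2.
Total: 10 × 2 = 20.

20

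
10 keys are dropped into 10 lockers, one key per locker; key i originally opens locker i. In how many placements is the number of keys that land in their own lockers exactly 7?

240

Pick the 7 fixed positions: C(10,7) = 120 ways.
The other 3 form a derangement: !3 = 2.
Total: 120 × 2 = 240.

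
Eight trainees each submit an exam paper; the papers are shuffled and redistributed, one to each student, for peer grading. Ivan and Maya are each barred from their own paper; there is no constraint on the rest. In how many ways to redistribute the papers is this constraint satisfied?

Inclusion-exclusion on the 2 forbidden self-matches:
Σ_{j=0}^{2} (-1)^j C(2,j)(8-j)!
= C(2,0)·8! - C(2,1)·7! + C(2,2)·6!
= 40320 - 10080 + 720
= 30960

30960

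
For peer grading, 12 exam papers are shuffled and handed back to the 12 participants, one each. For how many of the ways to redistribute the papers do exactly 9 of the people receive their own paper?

Choose which 9 of the 12 are fixed: C(12,9) = 220.
The remaining 3 must be deranged: !3 = 2.
Total: 220 × 2 = 440.

440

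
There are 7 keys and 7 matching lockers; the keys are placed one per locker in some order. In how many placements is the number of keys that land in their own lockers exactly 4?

Pick the 4 fixed positions: C(7,4) = 35 ways.
The other 3 form a derangement: !3 = 2.
Total: 35 × 2 = 70.

70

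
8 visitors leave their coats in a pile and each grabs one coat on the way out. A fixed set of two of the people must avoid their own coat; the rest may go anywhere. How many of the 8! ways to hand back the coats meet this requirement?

Inclusion-exclusion on the 2 forbidden self-matches:
Σ_{j=0}^{2} (-1)^j C(2,j)(8-j)!
= C(2,0)·8! - C(2,1)·7! + C(2,2)·6!
= 40320 - 10080 + 720
= 30960

30960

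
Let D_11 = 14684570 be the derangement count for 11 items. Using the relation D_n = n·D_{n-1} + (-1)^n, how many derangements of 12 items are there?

176214841

D_12 = 12·14684570 + 1 = 176214841.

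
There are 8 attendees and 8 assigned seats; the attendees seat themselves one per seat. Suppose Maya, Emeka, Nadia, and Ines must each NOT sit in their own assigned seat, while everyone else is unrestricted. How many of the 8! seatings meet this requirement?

24024

Inclusion-exclusion on the 4 forbidden self-matches:
Σ_{j=0}^{4} (-1)^j C(4,j)(8-j)!
= C(4,0)·8! - C(4,1)·7! + C(4,2)·6! - C(4,3)·5! + C(4,4)·4!
= 40320 - 20160 + 4320 - 480 + 24
= 24024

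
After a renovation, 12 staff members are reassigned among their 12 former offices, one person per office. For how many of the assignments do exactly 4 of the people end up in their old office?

7342335

Choose which 4 of the 12 are fixed: C(12,4) = 495.
The remaining 8 must be deranged: !8 = 14833.
Total: 495 × 14833 = 7342335.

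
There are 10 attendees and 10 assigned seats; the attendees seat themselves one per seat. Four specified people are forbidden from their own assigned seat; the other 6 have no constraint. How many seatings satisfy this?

2399760

Let A_j be the event that the j-th constrained one is fixed. By inclusion-exclusion over the 4 events:
Σ_{j=0}^{4} (-1)^j C(4,j)(10-j)!
= C(4,0)·10! - C(4,1)·9! + C(4,2)·8! - C(4,3)·7! + C(4,4)·6!
= 3628800 - 1451520 + 241920 - 20160 + 720
= 2399760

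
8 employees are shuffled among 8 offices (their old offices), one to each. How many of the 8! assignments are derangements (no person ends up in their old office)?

!8 = 8! · Σ_{k=0}^{8} (-1)^k/k!
= 8! - 8!/1! + 8!/2! - 8!/3! + 8!/4! - 8!/5! + 8!/6! - 8!/7! + 8!/8!
= 40320 - 40320 + 20160 - 6720 + 1680 - 336 + 56 - 8 + 1
= 14833

14833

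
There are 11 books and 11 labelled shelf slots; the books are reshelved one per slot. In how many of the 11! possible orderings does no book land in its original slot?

14684570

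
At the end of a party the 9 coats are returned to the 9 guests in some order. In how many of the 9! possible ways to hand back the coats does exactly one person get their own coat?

133497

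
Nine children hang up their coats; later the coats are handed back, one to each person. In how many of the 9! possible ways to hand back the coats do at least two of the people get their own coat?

95887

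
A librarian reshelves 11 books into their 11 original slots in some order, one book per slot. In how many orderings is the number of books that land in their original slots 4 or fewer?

Sum C(11,i)·!(11-i) for i = 0..4:
  i=0: C(11,0)·!11 = 1·14684570 = 14684570
  i=1: C(11,1)·!10 = 11·1334961 = 14684571
  i=2: C(11,2)·!9 = 55·133496 = 7342280
  i=3: C(11,3)·!8 = 165·14833 = 2447445
  i=4: C(11,4)·!7 = 330·1854 = 611820
Total = 39770686.

39770686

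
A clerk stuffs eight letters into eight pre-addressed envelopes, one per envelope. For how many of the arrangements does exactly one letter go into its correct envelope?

Pick the single fixed position: C(8,1) = 8 ways.
The other 7 form a derangement: !7 = 1854.
Total: 8 × 1854 = 14832.

14832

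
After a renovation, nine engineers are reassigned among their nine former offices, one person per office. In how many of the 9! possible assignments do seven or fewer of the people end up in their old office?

362879

# with exactly i fixed is C(9,i)·!(9-i); sum over i=0..7:
  i=0: C(9,0)·!9 = 1·133496 = 133496
  i=1: C(9,1)·!8 = 9·14833 = 133497
  i=2: C(9,2)·!7 = 36·1854 = 66744
  i=3: C(9,3)·!6 = 84·265 = 22260
  i=4: C(9,4)·!5 = 126·44 = 5544
  i=5: C(9,5)·!4 = 126·9 = 1134
  i=6: C(9,6)·!3 = 84·2 = 168
  i=7: C(9,7)·!2 = 36·1 = 36
Total = 362879.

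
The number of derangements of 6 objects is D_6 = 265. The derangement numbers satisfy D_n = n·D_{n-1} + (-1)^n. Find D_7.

D_7 = 7·265 - 1 = 1854.

1854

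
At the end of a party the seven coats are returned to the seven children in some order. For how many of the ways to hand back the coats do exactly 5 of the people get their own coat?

21

Choose which 5 of the 7 are fixed: C(7,5) = 21.
The other 2 form a derangement: !2 = 1.
Total: 21 × 1 = 21.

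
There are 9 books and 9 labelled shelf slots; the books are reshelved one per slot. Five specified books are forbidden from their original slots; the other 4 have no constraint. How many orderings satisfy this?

205056

Inclusion-exclusion on the 5 forbidden self-matches:
Σ_{j=0}^{5} (-1)^j C(5,j)(9-j)!
= C(5,0)·9! - C(5,1)·8! + C(5,2)·7! - C(5,3)·6! + C(5,4)·5! - C(5,5)·4!
= 362880 - 201600 + 50400 - 7200 + 600 - 24
= 205056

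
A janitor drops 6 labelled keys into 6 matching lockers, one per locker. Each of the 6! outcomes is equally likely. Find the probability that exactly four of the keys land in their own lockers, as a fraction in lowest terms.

1/48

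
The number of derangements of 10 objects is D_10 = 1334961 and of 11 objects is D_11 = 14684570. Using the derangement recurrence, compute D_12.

D_12 = (12-1)·(D_11 + D_10) = 11·(14684570 + 1334961) = 11·16019531 = 176214841.

176214841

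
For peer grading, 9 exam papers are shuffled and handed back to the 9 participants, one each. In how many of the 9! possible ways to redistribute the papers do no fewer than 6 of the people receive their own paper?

# with exactly i fixed is C(9,i)·!(9-i); sum over i=6..9:
  i=6: C(9,6)·!3 = 84·2 = 168
  i=7: C(9,7)·!2 = 36·1 = 36
  i=8: C(9,8)·!1 = 9·0 = 0
  i=9: C(9,9)·!0 = 1·1 = 1
Total = 205.

205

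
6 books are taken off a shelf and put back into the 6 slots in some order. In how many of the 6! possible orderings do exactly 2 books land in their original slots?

Pick the 2 fixed positions: C(6,2) = 15 ways.
The other 4 form a derangement: !4 = 9.
Total: 15 × 9 = 135.

135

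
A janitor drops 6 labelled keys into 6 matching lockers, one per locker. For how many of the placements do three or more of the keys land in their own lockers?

# with exactly i fixed is C(6,i)·!(6-i); sum over i=3..6:
  i=3: C(6,3)·!3 = 20·2 = 40
  i=4: C(6,4)·!2 = 15·1 = 15
  i=5: C(6,5)·!1 = 6·0 = 0
  i=6: C(6,6)·!0 = 1·1 = 1
Total = 56.

56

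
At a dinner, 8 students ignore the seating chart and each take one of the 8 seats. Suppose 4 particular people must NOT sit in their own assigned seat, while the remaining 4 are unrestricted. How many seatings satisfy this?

24024

Let A_j be the event that the j-th constrained one is fixed. By inclusion-exclusion over the 4 events:
Σ_{j=0}^{4} (-1)^j C(4,j)(8-j)!
= C(4,0)·8! - C(4,1)·7! + C(4,2)·6! - C(4,3)·5! + C(4,4)·4!
= 40320 - 20160 + 4320 - 480 + 24
= 24024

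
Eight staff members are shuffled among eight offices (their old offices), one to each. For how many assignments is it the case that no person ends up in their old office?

14833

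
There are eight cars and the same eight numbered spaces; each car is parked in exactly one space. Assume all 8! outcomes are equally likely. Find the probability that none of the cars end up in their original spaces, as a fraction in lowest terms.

Favorable outcomes: !8 = 14833.
Total outcomes: 8! = 40320.
Probability = 14833/40320 = 2119/5760.

2119/5760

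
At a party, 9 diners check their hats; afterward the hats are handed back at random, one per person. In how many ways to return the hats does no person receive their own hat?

133496

The number of derangements of 9 is !9 = Σ_{k=0}^{9} (-1)^k·9!/k!
= 9! - 9!/1! + 9!/2! - 9!/3! + 9!/4! - 9!/5! + 9!/6! - 9!/7! + 9!/8! - 9!/9!
= 362880 - 362880 + 181440 - 60480 + 15120 - 3024 + 504 - 72 + 9 - 1
= 133496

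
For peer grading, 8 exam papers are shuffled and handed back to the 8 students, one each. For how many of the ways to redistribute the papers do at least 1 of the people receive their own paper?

25487

# with exactly i fixed is C(8,i)·!(8-i); sum over i=1..8:
  i=1: C(8,1)·!7 = 8·1854 = 14832
  i=2: C(8,2)·!6 = 28·265 = 7420
  i=3: C(8,3)·!5 = 56·44 = 2464
  i=4: C(8,4)·!4 = 70·9 = 630
  i=5: C(8,5)·!3 = 56·2 = 112
  i=6: C(8,6)·!2 = 28·1 = 28
  i=7: C(8,7)·!1 = 8·0 = 0
  i=8: C(8,8)·!0 = 1·1 = 1
Total = 25487.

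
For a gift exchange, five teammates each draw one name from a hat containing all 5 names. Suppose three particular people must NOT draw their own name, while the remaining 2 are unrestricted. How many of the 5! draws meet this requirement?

64

Inclusion-exclusion on the 3 forbidden self-matches:
Σ_{j=0}^{3} (-1)^j C(3,j)(5-j)!
= C(3,0)·5! - C(3,1)·4! + C(3,2)·3! - C(3,3)·2!
= 120 - 72 + 18 - 2
= 64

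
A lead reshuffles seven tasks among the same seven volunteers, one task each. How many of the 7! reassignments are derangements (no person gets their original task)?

1854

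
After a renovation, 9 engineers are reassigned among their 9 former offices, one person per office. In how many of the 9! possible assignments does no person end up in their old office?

!9 = 9! · Σ_{k=0}^{9} (-1)^k/k!
= 9! - 9!/1! + 9!/2! - 9!/3! + 9!/4! - 9!/5! + 9!/6! - 9!/7! + 9!/8! - 9!/9!
= 362880 - 362880 + 181440 - 60480 + 15120 - 3024 + 504 - 72 + 9 - 1
= 133496

133496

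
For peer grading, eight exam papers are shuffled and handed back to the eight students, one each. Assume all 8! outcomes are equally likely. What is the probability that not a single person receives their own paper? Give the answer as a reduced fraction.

2119/5760

Favorable outcomes: !8 = 14833.
Total outcomes: 8! = 40320.
Probability = 14833/40320 = 2119/5760.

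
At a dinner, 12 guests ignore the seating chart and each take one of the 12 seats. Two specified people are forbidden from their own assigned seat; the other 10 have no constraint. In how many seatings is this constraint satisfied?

402796800

Inclusion-exclusion on the 2 forbidden self-matches:
Σ_{j=0}^{2} (-1)^j C(2,j)(12-j)!
= C(2,0)·12! - C(2,1)·11! + C(2,2)·10!
= 479001600 - 79833600 + 3628800
= 402796800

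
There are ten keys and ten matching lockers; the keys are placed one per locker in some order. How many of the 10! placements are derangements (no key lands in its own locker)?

By inclusion-exclusion, !10 = Σ (-1)^k · 10!/k! for k=0..10
= 10! - 10!/1! + 10!/2! - 10!/3! + 10!/4! - 10!/5! + 10!/6! - 10!/7! + 10!/8! - 10!/9! + 10!/10!
= 3628800 - 3628800 + 1814400 - 604800 + 151200 - 30240 + 5040 - 720 + 90 - 10 + 1
= 1334961

1334961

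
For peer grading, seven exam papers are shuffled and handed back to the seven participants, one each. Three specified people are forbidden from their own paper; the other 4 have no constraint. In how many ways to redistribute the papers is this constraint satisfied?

Inclusion-exclusion on the 3 forbidden self-matches:
Σ_{j=0}^{3} (-1)^j C(3,j)(7-j)!
= C(3,0)·7! - C(3,1)·6! + C(3,2)·5! - C(3,3)·4!
= 5040 - 2160 + 360 - 24
= 3216

3216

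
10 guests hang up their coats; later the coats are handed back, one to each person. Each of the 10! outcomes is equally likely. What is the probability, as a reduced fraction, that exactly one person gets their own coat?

16687/45360

Favorable outcomes: C(10,1)·!9 = 10·133496 = 1334960.
Total outcomes: 10! = 3628800.
Probability = 1334960/3628800 = 16687/45360.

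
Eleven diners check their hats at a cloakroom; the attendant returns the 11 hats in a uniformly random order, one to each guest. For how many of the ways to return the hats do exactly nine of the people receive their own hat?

55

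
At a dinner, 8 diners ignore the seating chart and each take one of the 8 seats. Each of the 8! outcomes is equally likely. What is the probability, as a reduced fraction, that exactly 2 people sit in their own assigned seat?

53/288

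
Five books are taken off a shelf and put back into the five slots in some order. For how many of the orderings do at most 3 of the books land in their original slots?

119

# with exactly i fixed is C(5,i)·!(5-i); sum over i=0..3:
  i=0: C(5,0)·!5 = 1·44 = 44
  i=1: C(5,1)·!4 = 5·9 = 45
  i=2: C(5,2)·!3 = 10·2 = 20
  i=3: C(5,3)·!2 = 10·1 = 10
Total = 119.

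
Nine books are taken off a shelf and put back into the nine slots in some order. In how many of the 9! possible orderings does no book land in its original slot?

133496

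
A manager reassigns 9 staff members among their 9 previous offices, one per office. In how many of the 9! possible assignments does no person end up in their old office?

133496

Recurrence: !9 = 9·!8 + (-1)^9.
!9 = 9·14833 - 1 = 133496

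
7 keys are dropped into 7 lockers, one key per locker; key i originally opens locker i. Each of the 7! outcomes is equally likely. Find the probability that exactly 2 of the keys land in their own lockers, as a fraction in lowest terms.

Favorable outcomes: C(7,2)·!5 = 21·44 = 924.
Total outcomes: 7! = 5040.
Probability = 924/5040 = 11/60.

11/60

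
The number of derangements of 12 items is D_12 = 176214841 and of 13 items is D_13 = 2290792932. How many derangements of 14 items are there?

32071101049

D_14 = (14-1)·(D_13 + D_12) = 13·(2290792932 + 176214841) = 13·2467007773 = 32071101049.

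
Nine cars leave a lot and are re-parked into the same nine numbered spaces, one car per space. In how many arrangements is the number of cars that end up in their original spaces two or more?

95887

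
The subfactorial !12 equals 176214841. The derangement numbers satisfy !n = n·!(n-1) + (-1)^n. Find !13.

2290792932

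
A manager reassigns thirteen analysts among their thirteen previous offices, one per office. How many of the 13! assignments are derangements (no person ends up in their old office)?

!13 = 13! · Σ_{k=0}^{13} (-1)^k/k!
= 13! - 13!/1! + 13!/2! - 13!/3! + 13!/4! - 13!/5! + 13!/6! - 13!/7! + 13!/8! - 13!/9! + 13!/10! - 13!/11! + 13!/12! - 13!/13!
= 6227020800 - 6227020800 + 3113510400 - 1037836800 + 259459200 - 51891840 + 8648640 - 1235520 + 154440 - 17160 + 1716 - 156 + 13 - 1
= 2290792932

2290792932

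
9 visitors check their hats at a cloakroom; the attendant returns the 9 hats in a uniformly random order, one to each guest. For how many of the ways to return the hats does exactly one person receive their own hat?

133497

Pick the single fixed position: C(9,1) = 9 ways.
The remaining 8 must be deranged: !8 = 14833.
Total: 9 × 14833 = 133497.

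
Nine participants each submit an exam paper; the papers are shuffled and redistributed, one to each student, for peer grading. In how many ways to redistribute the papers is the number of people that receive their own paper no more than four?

Sum C(9,i)·!(9-i) for i = 0..4:
  i=0: C(9,0)·!9 = 1·133496 = 133496
  i=1: C(9,1)·!8 = 9·14833 = 133497
  i=2: C(9,2)·!7 = 36·1854 = 66744
  i=3: C(9,3)·!6 = 84·265 = 22260
  i=4: C(9,4)·!5 = 126·44 = 5544
Total = 361541.

361541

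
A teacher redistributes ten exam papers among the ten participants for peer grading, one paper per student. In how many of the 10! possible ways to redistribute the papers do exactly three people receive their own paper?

Pick the 3 fixed positions: C(10,3) = 120 ways.
The remaining 7 must be deranged: !7 = 1854.
Total: 120 × 1854 = 222480.

222480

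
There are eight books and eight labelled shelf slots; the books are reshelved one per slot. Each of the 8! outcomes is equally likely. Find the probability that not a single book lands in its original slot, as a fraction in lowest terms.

2119/5760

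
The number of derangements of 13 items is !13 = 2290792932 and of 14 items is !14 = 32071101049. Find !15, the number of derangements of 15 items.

481066515734

!15 = (15-1)·(!14 + !13) = 14·(32071101049 + 2290792932) = 14·34361893981 = 481066515734.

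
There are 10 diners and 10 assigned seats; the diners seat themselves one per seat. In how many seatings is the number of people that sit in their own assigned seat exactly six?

Choose which 6 of the 10 are fixed: C(10,6) = 210.
The remaining 4 must be deranged: !4 = 9.
Total: 210 × 9 = 1890.

1890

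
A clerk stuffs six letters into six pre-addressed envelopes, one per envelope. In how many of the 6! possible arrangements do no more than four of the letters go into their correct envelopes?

Sum C(6,i)·!(6-i) for i = 0..4:
  i=0: C(6,0)·!6 = 1·265 = 265
  i=1: C(6,1)·!5 = 6·44 = 264
  i=2: C(6,2)·!4 = 15·9 = 135
  i=3: C(6,3)·!3 = 20·2 = 40
  i=4: C(6,4)·!2 = 15·1 = 15
Total = 719.

719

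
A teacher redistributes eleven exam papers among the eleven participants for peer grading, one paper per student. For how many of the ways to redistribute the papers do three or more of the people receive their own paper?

# with exactly i fixed is C(11,i)·!(11-i); sum over i=3..11:
  i=3: C(11,3)·!8 = 165·14833 = 2447445
  i=4: C(11,4)·!7 = 330·1854 = 611820
  i=5: C(11,5)·!6 = 462·265 = 122430
  i=6: C(11,6)·!5 = 462·44 = 20328
  i=7: C(11,7)·!4 = 330·9 = 2970
  i=8: C(11,8)·!3 = 165·2 = 330
  i=9: C(11,9)·!2 = 55·1 = 55
  i=10: C(11,10)·!1 = 11·0 = 0
  i=11: C(11,11)·!0 = 1·1 = 1
Total = 3205379.

3205379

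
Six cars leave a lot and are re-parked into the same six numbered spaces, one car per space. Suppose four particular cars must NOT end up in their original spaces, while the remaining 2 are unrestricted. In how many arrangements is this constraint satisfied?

362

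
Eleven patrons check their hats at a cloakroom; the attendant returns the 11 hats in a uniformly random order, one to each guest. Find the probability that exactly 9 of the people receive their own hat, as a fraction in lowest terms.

Favorable outcomes: C(11,9)·!2 = 55·1 = 55.
Total outcomes: 11! = 39916800.
Probability = 55/39916800 = 1/725760.

1/725760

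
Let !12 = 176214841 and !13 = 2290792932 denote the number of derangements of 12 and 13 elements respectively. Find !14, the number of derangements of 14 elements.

!14 = (14-1)·(!13 + !12) = 13·(2290792932 + 176214841) = 13·2467007773 = 32071101049.

32071101049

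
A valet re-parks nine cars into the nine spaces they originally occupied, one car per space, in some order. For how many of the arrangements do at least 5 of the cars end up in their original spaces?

1339

Sum C(9,i)·!(9-i) for i = 5..9:
  i=5: C(9,5)·!4 = 126·9 = 1134
  i=6: C(9,6)·!3 = 84·2 = 168
  i=7: C(9,7)·!2 = 36·1 = 36
  i=8: C(9,8)·!1 = 9·0 = 0
  i=9: C(9,9)·!0 = 1·1 = 1
Total = 1339.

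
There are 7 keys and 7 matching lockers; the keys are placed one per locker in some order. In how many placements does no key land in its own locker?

!7 is the nearest integer to 7!/e.
7! = 5040, and 5040/e ≈ 1854.11, so !7 = 1854.

1854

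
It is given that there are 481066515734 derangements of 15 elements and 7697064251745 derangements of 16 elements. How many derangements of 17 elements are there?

130850092279664

D_17 = (17-1)·(D_16 + D_15) = 16·(7697064251745 + 481066515734) = 16·8178130767479 = 130850092279664.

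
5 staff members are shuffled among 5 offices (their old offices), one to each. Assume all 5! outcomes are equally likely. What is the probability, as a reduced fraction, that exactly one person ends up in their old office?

3/8

Favorable outcomes: C(5,1)·!4 = 5·9 = 45.
Total outcomes: 5! = 120.
Probability = 45/120 = 3/8.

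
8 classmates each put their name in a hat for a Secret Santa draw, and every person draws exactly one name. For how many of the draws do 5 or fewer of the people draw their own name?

40291

# with exactly i fixed is C(8,i)·!(8-i); sum over i=0..5:
  i=0: C(8,0)·!8 = 1·14833 = 14833
  i=1: C(8,1)·!7 = 8·1854 = 14832
  i=2: C(8,2)·!6 = 28·265 = 7420
  i=3: C(8,3)·!5 = 56·44 = 2464
  i=4: C(8,4)·!4 = 70·9 = 630
  i=5: C(8,5)·!3 = 56·2 = 112
Total = 40291.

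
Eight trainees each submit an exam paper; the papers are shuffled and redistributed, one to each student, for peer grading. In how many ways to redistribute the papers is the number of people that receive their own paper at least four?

# with exactly i fixed is C(8,i)·!(8-i); sum over i=4..8:
  i=4: C(8,4)·!4 = 70·9 = 630
  i=5: C(8,5)·!3 = 56·2 = 112
  i=6: C(8,6)·!2 = 28·1 = 28
  i=7: C(8,7)·!1 = 8·0 = 0
  i=8: C(8,8)·!0 = 1·1 = 1
Total = 771.

771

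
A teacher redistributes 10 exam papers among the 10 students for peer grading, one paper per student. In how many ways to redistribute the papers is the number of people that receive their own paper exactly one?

Pick the single fixed position: C(10,1) = 10 ways.
The other 9 form a derangement: !9 = 133496.
Total: 10 × 133496 = 1334960.

1334960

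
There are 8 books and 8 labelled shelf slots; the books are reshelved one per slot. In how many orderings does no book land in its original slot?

14833

By inclusion-exclusion, !8 = Σ (-1)^k · 8!/k! for k=0..8
= 8! - 8!/1! + 8!/2! - 8!/3! + 8!/4! - 8!/5! + 8!/6! - 8!/7! + 8!/8!
= 40320 - 40320 + 20160 - 6720 + 1680 - 336 + 56 - 8 + 1
= 14833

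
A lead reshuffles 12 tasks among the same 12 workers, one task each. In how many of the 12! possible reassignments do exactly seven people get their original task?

34848

Pick the 7 fixed positions: C(12,7) = 792 ways.
The other 5 form a derangement: !5 = 44.
Total: 792 × 44 = 34848.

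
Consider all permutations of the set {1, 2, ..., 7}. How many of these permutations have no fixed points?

1854

The subfactorial !7 = [7!/e] (nearest integer).
7! = 5040, and 5040/e ≈ 1854.11, so !7 = 1854.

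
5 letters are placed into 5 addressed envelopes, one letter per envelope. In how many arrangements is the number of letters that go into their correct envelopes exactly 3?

10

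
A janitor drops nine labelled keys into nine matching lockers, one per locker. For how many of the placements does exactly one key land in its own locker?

Choose which one of the 9 is fixed: C(9,1) = 9.
The remaining 8 must be deranged: !8 = 14833.
Total: 9 × 14833 = 133497.

133497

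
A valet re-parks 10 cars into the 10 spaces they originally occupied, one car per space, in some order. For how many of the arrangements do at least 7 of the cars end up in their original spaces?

286

# with exactly i fixed is C(10,i)·!(10-i); sum over i=7..10:
  i=7: C(10,7)·!3 = 120·2 = 240
  i=8: C(10,8)·!2 = 45·1 = 45
  i=9: C(10,9)·!1 = 10·0 = 0
  i=10: C(10,10)·!0 = 1·1 = 1
Total = 286.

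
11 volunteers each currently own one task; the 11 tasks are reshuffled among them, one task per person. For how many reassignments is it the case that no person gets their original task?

14684570

!11 is the nearest integer to 11!/e.
11! = 39916800, and 39916800/e ≈ 14684570.08, so !11 = 14684570.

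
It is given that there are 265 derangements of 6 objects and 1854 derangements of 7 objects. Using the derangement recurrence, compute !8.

!8 = (8-1)·(!7 + !6) = 7·(1854 + 265) = 7·2119 = 14833.

14833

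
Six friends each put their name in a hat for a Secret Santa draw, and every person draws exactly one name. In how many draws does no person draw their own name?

265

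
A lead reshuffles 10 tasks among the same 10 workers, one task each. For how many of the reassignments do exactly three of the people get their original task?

222480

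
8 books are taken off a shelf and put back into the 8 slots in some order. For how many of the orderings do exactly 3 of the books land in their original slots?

2464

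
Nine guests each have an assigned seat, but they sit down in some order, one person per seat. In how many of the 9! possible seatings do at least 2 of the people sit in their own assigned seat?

95887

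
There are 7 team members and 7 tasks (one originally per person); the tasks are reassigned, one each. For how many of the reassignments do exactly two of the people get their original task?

924

Pick the 2 fixed positions: C(7,2) = 21 ways.
The remaining 5 must be deranged: !5 = 44.
Total: 21 × 44 = 924.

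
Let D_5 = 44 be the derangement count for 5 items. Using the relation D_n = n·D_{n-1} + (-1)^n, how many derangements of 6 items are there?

265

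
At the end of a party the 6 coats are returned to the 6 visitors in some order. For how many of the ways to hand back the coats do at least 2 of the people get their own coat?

# with exactly i fixed is C(6,i)·!(6-i); sum over i=2..6:
  i=2: C(6,2)·!4 = 15·9 = 135
  i=3: C(6,3)·!3 = 20·2 = 40
  i=4: C(6,4)·!2 = 15·1 = 15
  i=5: C(6,5)·!1 = 6·0 = 0
  i=6: C(6,6)·!0 = 1·1 = 1
Total = 191.

191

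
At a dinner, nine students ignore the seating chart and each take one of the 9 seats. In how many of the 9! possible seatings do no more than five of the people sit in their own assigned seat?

362675

Sum C(9,i)·!(9-i) for i = 0..5:
  i=0: C(9,0)·!9 = 1·133496 = 133496
  i=1: C(9,1)·!8 = 9·14833 = 133497
  i=2: C(9,2)·!7 = 36·1854 = 66744
  i=3: C(9,3)·!6 = 84·265 = 22260
  i=4: C(9,4)·!5 = 126·44 = 5544
  i=5: C(9,5)·!4 = 126·9 = 1134
Total = 362675.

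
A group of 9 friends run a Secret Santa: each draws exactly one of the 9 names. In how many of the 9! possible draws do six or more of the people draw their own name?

205

# with exactly i fixed is C(9,i)·!(9-i); sum over i=6..9:
  i=6: C(9,6)·!3 = 84·2 = 168
  i=7: C(9,7)·!2 = 36·1 = 36
  i=8: C(9,8)·!1 = 9·0 = 0
  i=9: C(9,9)·!0 = 1·1 = 1
Total = 205.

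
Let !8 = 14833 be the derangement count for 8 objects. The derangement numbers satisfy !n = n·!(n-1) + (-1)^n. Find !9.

133496

!9 = 9·14833 - 1 = 133496.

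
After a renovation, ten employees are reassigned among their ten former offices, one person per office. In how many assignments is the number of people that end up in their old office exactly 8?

45

Choose which 8 of the 10 are fixed: C(10,8) = 45.
The other 2 form a derangement: !2 = 1.
Total: 45 × 1 = 45.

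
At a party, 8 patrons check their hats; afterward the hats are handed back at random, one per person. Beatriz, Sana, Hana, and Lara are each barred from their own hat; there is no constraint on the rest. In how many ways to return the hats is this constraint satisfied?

24024

Inclusion-exclusion on the 4 forbidden self-matches:
Σ_{j=0}^{4} (-1)^j C(4,j)(8-j)!
= C(4,0)·8! - C(4,1)·7! + C(4,2)·6! - C(4,3)·5! + C(4,4)·4!
= 40320 - 20160 + 4320 - 480 + 24
= 24024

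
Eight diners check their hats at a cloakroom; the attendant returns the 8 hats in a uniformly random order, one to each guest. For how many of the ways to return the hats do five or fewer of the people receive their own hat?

40291

Sum C(8,i)·!(8-i) for i = 0..5:
  i=0: C(8,0)·!8 = 1·14833 = 14833
  i=1: C(8,1)·!7 = 8·1854 = 14832
  i=2: C(8,2)·!6 = 28·265 = 7420
  i=3: C(8,3)·!5 = 56·44 = 2464
  i=4: C(8,4)·!4 = 70·9 = 630
  i=5: C(8,5)·!3 = 56·2 = 112
Total = 40291.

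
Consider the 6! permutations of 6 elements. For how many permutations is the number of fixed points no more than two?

664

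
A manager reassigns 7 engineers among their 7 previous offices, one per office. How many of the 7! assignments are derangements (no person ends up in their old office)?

1854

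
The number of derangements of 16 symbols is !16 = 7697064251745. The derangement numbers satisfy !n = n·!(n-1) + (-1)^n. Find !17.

!17 = 17·7697064251745 - 1 = 130850092279664.

130850092279664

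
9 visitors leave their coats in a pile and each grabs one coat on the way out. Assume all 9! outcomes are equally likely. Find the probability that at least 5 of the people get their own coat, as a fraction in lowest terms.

1339/362880

Favorable outcomes: Σ_{i≥5} C(9,i)·!(9-i) = 126·9 + 84·2 + 36·1 + 9·0 + 1·1 = 1339.
Total outcomes: 9! = 362880.
Probability = 1339/362880 = 1339/362880.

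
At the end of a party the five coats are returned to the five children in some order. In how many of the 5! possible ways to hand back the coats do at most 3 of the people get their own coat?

119

Sum C(5,i)·!(5-i) for i = 0..3:
  i=0: C(5,0)·!5 = 1·44 = 44
  i=1: C(5,1)·!4 = 5·9 = 45
  i=2: C(5,2)·!3 = 10·2 = 20
  i=3: C(5,3)·!2 = 10·1 = 10
Total = 119.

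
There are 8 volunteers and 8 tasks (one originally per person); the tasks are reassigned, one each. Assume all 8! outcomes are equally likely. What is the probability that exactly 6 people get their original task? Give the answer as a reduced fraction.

1/1440

Favorable outcomes: C(8,6)·!2 = 28·1 = 28.
Total outcomes: 8! = 40320.
Probability = 28/40320 = 1/1440.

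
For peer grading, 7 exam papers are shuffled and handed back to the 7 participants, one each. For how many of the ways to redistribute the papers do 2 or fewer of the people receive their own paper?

Sum C(7,i)·!(7-i) for i = 0..2:
  i=0: C(7,0)·!7 = 1·1854 = 1854
  i=1: C(7,1)·!6 = 7·265 = 1855
  i=2: C(7,2)·!5 = 21·44 = 924
Total = 4633.

4633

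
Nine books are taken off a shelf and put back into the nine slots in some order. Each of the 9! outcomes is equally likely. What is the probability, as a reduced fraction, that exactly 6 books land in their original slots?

1/2160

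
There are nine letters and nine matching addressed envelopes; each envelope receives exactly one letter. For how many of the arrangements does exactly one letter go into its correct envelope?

133497

Pick the single fixed position: C(9,1) = 9 ways.
The other 8 form a derangement: !8 = 14833.
Total: 9 × 14833 = 133497.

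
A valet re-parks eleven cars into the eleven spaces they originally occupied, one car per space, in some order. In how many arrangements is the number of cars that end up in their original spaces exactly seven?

2970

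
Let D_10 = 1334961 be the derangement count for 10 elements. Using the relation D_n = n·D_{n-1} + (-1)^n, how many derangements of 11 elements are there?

D_11 = 11·1334961 - 1 = 14684570.

14684570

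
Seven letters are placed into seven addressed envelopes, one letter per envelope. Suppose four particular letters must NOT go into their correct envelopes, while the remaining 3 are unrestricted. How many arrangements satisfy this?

Let A_j be the event that the j-th constrained one is fixed. By inclusion-exclusion over the 4 events:
Σ_{j=0}^{4} (-1)^j C(4,j)(7-j)!
= C(4,0)·7! - C(4,1)·6! + C(4,2)·5! - C(4,3)·4! + C(4,4)·3!
= 5040 - 2880 + 720 - 96 + 6
= 2790

2790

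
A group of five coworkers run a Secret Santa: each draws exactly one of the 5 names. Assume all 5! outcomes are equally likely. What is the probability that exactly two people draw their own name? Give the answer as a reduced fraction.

1/6

Favorable outcomes: C(5,2)·!3 = 10·2 = 20.
Total outcomes: 5! = 120.
Probability = 20/120 = 1/6.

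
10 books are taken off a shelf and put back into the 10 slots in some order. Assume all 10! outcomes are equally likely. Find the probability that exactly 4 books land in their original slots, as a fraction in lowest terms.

53/3456

Favorable outcomes: C(10,4)·!6 = 210·265 = 55650.
Total outcomes: 10! = 3628800.
Probability = 55650/3628800 = 53/3456.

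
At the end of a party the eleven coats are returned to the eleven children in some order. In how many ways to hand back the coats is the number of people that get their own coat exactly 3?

Choose which 3 of the 11 are fixed: C(11,3) = 165.
The remaining 8 must be deranged: !8 = 14833.
Total: 165 × 14833 = 2447445.

2447445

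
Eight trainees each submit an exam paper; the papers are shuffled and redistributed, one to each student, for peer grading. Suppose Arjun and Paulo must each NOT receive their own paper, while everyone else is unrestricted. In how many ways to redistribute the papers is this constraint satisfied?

30960

Let A_j be the event that the j-th constrained one is fixed. By inclusion-exclusion over the 2 events:
Σ_{j=0}^{2} (-1)^j C(2,j)(8-j)!
= C(2,0)·8! - C(2,1)·7! + C(2,2)·6!
= 40320 - 10080 + 720
= 30960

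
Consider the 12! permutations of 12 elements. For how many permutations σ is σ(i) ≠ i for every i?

176214841

The number of derangements of 12 is !12 = Σ_{k=0}^{12} (-1)^k·12!/k!
= 12! - 12!/1! + 12!/2! - 12!/3! + 12!/4! - 12!/5! + 12!/6! - 12!/7! + 12!/8! - 12!/9! + 12!/10! - 12!/11! + 12!/12!
= 479001600 - 479001600 + 239500800 - 79833600 + 19958400 - 3991680 + 665280 - 95040 + 11880 - 1320 + 132 - 12 + 1
= 176214841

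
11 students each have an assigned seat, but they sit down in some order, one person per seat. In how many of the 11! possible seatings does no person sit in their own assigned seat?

14684570

The subfactorial !11 = [11!/e] (nearest integer).
11! = 39916800, and 39916800/e ≈ 14684570.08, so !11 = 14684570.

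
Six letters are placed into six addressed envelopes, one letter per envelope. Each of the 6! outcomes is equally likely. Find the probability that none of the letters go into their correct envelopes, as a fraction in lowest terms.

Favorable outcomes: !6 = 265.
Total outcomes: 6! = 720.
Probability = 265/720 = 53/144.

53/144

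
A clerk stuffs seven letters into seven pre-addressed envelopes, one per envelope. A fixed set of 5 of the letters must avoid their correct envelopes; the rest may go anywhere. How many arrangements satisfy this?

2428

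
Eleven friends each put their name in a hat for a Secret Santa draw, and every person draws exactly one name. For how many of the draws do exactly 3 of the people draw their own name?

2447445

Pick the 3 fixed positions: C(11,3) = 165 ways.
The remaining 8 must be deranged: !8 = 14833.
Total: 165 × 14833 = 2447445.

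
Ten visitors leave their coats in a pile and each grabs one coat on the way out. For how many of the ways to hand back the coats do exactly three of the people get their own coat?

222480

Choose which 3 of the 10 are fixed: C(10,3) = 120.
The remaining 7 must be deranged: !7 = 1854.
Total: 120 × 1854 = 222480.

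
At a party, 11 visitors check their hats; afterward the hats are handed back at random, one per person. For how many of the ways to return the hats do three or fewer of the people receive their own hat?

39158866

# with exactly i fixed is C(11,i)·!(11-i); sum over i=0..3:
  i=0: C(11,0)·!11 = 1·14684570 = 14684570
  i=1: C(11,1)·!10 = 11·1334961 = 14684571
  i=2: C(11,2)·!9 = 55·133496 = 7342280
  i=3: C(11,3)·!8 = 165·14833 = 2447445
Total = 39158866.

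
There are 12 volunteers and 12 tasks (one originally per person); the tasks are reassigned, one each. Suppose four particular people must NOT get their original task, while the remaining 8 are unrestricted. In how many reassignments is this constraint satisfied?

339696000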